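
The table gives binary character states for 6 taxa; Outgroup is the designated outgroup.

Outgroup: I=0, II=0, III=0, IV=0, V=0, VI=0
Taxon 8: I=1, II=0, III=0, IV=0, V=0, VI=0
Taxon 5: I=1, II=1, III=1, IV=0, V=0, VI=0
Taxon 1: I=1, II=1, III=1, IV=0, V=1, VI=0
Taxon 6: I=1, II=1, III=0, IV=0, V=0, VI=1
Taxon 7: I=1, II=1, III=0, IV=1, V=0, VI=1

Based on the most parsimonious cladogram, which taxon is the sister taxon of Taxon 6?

Taxon 7

The outgroup has state '0' for every character, so '1' is the derived state throughout.
All ingroup taxa share the derived state '1' for I; it defines the ingroup but does not resolve relationships within it.
II (derived state '1') is shared by Taxon 1, Taxon 5, Taxon 6, and Taxon 7 — a synapomorphy uniting that clade.
III: derived state '1' in Taxon 1 and Taxon 5 only — synapomorphy for {Taxon 1, Taxon 5}.
IV: derived state '1' in Taxon 7 only — an autapomorphy, so it tells us nothing about relationships among taxa.
V (derived state '1') is unique to Taxon 1 (autapomorphy; uninformative for grouping).
VI (derived state '1') is shared by Taxon 6 and Taxon 7 — a synapomorphy uniting that clade.
Most parsimonious ingroup topology: (Taxon 8,((Taxon 5,Taxon 1),(Taxon 6,Taxon 7))).
Taxon 6 and Taxon 7 form a cherry on this tree, so they are sister taxa.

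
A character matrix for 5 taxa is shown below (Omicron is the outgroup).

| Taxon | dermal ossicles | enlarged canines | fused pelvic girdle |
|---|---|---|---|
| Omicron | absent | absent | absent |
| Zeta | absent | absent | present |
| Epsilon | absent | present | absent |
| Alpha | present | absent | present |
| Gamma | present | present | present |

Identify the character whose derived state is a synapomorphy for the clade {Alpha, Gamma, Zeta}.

fused pelvic girdle

The outgroup has state 'absent' for every character, so 'present' is the derived state throughout.
Only Alpha and Gamma show the derived state 'present' for dermal ossicles, supporting them as a clade.
enlarged canines groups Epsilon and Gamma, which is incompatible with the clades supported by the remaining characters; treating it as convergent (homoplasy) costs fewer steps than any alternative tree.
fused pelvic girdle (derived state 'present') is shared by Alpha, Gamma, and Zeta — a synapomorphy uniting that clade.
Most parsimonious ingroup topology: ((Zeta,(Alpha,Gamma)),Epsilon).
The clade {Alpha, Gamma, Zeta} is supported by fused pelvic girdle: its derived state 'present' occurs in exactly those taxa and in no other taxon (including the outgroup).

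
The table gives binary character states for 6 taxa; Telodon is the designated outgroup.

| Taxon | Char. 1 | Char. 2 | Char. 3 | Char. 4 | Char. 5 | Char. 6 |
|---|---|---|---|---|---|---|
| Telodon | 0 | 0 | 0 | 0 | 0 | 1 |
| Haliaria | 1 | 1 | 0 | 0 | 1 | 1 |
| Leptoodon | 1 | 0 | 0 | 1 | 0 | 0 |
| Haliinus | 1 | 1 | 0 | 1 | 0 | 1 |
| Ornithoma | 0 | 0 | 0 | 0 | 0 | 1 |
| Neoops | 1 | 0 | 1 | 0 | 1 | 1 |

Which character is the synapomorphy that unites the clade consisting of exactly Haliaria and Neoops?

Char. 5

Character polarity is set by the outgroup: the derived state is whichever differs from the outgroup's state, so for Char. 6 the derived state is '0', and for the remaining characters it is '1'.
Only Haliaria, Haliinus, Leptoodon, and Neoops show the derived state '1' for Char. 1, supporting them as a clade.
Char. 2 (state '1') occurs in Haliaria and Haliinus but conflicts with the nesting implied by the other characters — most parsimoniously interpreted as homoplasy.
Char. 3 (derived state '1') is unique to Neoops (autapomorphy; uninformative for grouping).
Char. 4 (derived state '1') is shared by Haliinus and Leptoodon — a synapomorphy uniting that clade.
Char. 5: derived state '1' in Haliaria and Neoops only — synapomorphy for {Haliaria, Neoops}.
Char. 6: derived state '0' in Leptoodon only — an autapomorphy, so it tells us nothing about relationships among taxa.
Most parsimonious ingroup topology: (((Haliaria,Neoops),(Leptoodon,Haliinus)),Ornithoma).
The clade {Haliaria, Neoops} is supported by Char. 5: its derived state '1' occurs in exactly those taxa and in no other taxon (including the outgroup).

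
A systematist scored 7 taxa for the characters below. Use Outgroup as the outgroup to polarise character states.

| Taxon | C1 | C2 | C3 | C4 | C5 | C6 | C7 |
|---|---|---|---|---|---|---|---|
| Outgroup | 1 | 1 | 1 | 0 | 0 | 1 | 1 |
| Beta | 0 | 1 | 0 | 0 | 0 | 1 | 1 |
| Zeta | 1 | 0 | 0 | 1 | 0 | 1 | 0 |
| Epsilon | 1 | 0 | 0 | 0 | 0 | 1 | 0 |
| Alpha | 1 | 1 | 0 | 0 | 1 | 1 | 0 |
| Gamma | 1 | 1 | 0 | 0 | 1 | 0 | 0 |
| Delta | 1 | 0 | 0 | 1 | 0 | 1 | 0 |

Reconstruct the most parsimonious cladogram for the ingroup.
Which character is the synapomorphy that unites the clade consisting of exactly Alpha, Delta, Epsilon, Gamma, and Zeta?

Character polarity is set by the outgroup: the derived state is whichever differs from the outgroup's state, so for C1, C2, C3, C6, C7 the derived state is '0', and for the remaining characters it is '1'.
C1 (derived state '0') is unique to Beta (autapomorphy; uninformative for grouping).
Only Delta, Epsilon, and Zeta show the derived state '0' for C2, supporting them as a clade.
C3 (derived state '0') is shared by all ingroup taxa — unites the whole ingroup.
C4: derived state '1' in Delta and Zeta only — synapomorphy for {Delta, Zeta}.
C5 (derived state '1') is shared by Alpha and Gamma — a synapomorphy uniting that clade.
C6: derived state '0' in Gamma only — an autapomorphy, so it tells us nothing about relationships among taxa.
Only Alpha, Delta, Epsilon, Gamma, and Zeta show the derived state '0' for C7, supporting them as a clade.
Most parsimonious ingroup topology: (Beta,(((Zeta,Delta),Epsilon),(Alpha,Gamma))).
The clade {Alpha, Delta, Epsilon, Gamma, Zeta} is supported by C7: its derived state '0' occurs in exactly those taxa and in no other taxon (including the outgroup).

C7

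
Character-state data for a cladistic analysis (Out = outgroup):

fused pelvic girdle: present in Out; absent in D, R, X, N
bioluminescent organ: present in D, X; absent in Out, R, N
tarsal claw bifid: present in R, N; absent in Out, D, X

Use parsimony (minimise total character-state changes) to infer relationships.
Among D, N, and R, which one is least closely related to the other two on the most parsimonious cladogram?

D

Character polarity is set by the outgroup: the derived state is whichever differs from the outgroup's state, so for fused pelvic girdle the derived state is 'absent', and for the remaining characters it is 'present'.
All ingroup taxa share the derived state 'absent' for fused pelvic girdle; it defines the ingroup but does not resolve relationships within it.
bioluminescent organ (derived state 'present') is shared by D and X — a synapomorphy uniting that clade.
tarsal claw bifid: derived state 'present' in N and R only — synapomorphy for {N, R}.
Most parsimonious ingroup topology: ((D,X),(R,N)).
N and R share a more recent common ancestor with each other than either does with D, so D is the least closely related of the three.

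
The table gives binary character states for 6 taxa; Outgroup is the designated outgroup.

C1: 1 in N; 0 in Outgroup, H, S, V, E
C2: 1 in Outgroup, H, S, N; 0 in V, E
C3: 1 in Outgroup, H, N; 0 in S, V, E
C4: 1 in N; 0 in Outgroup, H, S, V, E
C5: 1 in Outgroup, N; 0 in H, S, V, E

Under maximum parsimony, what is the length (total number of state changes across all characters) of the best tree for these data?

Character polarity is set by the outgroup: the derived state is whichever differs from the outgroup's state, so for C2, C3, C5 the derived state is '0', and for the remaining characters it is '1'.
C1 (derived state '1') is unique to N (autapomorphy; uninformative for grouping).
Only E and V show the derived state '0' for C2, supporting them as a clade.
Only E, S, and V show the derived state '0' for C3, supporting them as a clade.
C4 (derived state '1') is unique to N (autapomorphy; uninformative for grouping).
Only E, H, S, and V show the derived state '0' for C5, supporting them as a clade.
Most parsimonious ingroup topology: ((H,(S,(V,E))),N).
Changes per character on this tree: C1: 1; C2: 1; C3: 1; C4: 1; C5: 1.
Total = 5.

5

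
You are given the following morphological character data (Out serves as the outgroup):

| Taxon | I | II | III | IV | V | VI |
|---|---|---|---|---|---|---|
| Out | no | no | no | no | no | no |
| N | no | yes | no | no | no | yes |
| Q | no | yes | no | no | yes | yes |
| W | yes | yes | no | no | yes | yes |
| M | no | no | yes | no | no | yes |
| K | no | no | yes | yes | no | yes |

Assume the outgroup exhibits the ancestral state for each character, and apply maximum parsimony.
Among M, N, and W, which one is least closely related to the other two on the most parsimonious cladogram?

The outgroup has state 'no' for every character, so 'yes' is the derived state throughout.
I (derived state 'yes') is unique to W (autapomorphy; uninformative for grouping).
Only N, Q, and W show the derived state 'yes' for II, supporting them as a clade.
III (derived state 'yes') is shared by K and M — a synapomorphy uniting that clade.
IV: derived state 'yes' in K only — an autapomorphy, so it tells us nothing about relationships among taxa.
Only Q and W show the derived state 'yes' for V, supporting them as a clade.
VI (derived state 'yes') is shared by all ingroup taxa — unites the whole ingroup.
Most parsimonious ingroup topology: ((N,(Q,W)),(M,K)).
N and W share a more recent common ancestor with each other than either does with M, so M is the least closely related of the three.

M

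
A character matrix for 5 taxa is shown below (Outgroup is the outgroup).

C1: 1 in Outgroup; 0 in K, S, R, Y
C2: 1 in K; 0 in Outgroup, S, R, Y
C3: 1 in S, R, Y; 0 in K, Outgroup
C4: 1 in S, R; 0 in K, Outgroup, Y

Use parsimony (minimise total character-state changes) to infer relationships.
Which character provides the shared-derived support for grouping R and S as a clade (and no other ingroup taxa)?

C4

Character polarity is set by the outgroup: the derived state is whichever differs from the outgroup's state, so for C1 the derived state is '0', and for the remaining characters it is '1'.
All ingroup taxa share the derived state '0' for C1; it defines the ingroup but does not resolve relationships within it.
C2 (derived state '1') is unique to K (autapomorphy; uninformative for grouping).
C3 (derived state '1') is shared by R, S, and Y — a synapomorphy uniting that clade.
C4 (derived state '1') is shared by R and S — a synapomorphy uniting that clade.
Most parsimonious ingroup topology: (((S,R),Y),K).
The clade {R, S} is supported by C4: its derived state '1' occurs in exactly those taxa and in no other taxon (including the outgroup).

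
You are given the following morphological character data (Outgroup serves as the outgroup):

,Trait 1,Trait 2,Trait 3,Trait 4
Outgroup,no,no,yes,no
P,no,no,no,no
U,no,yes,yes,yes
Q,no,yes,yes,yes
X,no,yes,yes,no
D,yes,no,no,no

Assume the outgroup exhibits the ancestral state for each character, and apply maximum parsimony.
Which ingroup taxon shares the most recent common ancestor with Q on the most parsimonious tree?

U

Character polarity is set by the outgroup: the derived state is whichever differs from the outgroup's state, so for Trait 3 the derived state is 'no', and for the remaining characters it is 'yes'.
Trait 1 (derived state 'yes') is unique to D (autapomorphy; uninformative for grouping).
Trait 2 (derived state 'yes') is shared by Q, U, and X — a synapomorphy uniting that clade.
Trait 3 (derived state 'no') is shared by D and P — a synapomorphy uniting that clade.
Trait 4: derived state 'yes' in Q and U only — synapomorphy for {Q, U}.
Most parsimonious ingroup topology: ((P,D),((U,Q),X)).
Q and U form a cherry on this tree, so they are sister taxa.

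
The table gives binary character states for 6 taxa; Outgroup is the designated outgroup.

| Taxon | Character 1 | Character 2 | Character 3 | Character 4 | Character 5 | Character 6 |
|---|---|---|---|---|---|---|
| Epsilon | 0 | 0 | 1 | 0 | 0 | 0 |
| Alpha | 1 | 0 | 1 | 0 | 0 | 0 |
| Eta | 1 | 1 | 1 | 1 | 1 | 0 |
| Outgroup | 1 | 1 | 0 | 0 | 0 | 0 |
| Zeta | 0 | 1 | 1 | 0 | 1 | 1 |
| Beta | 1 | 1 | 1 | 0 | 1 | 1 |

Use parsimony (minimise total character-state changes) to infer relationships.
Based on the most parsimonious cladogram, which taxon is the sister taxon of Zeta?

Beta

Character polarity is set by the outgroup: the derived state is whichever differs from the outgroup's state, so for Character 1, Character 2 the derived state is '0', and for the remaining characters it is '1'.
Character 1 (state '0') occurs in Epsilon and Zeta but conflicts with the nesting implied by the other characters — most parsimoniously interpreted as homoplasy.
Character 2: derived state '0' in Alpha and Epsilon only — synapomorphy for {Alpha, Epsilon}.
Character 3 (derived state '1') is shared by all ingroup taxa — unites the whole ingroup.
Character 4 (derived state '1') is unique to Eta (autapomorphy; uninformative for grouping).
Character 5 (derived state '1') is shared by Beta, Eta, and Zeta — a synapomorphy uniting that clade.
Character 6 (derived state '1') is shared by Beta and Zeta — a synapomorphy uniting that clade.
Most parsimonious ingroup topology: (((Beta,Zeta),Eta),(Alpha,Epsilon)).
Zeta and Beta form a cherry on this tree, so they are sister taxa.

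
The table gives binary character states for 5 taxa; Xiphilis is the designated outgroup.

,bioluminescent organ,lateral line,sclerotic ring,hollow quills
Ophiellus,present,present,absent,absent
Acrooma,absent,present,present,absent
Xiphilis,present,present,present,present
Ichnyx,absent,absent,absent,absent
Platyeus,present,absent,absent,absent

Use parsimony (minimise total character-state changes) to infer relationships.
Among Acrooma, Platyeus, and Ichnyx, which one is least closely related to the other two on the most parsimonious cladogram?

Acrooma

The outgroup has state 'present' for every character, so 'absent' is the derived state throughout.
bioluminescent organ (state 'absent') occurs in Acrooma and Ichnyx but conflicts with the nesting implied by the other characters — most parsimoniously interpreted as homoplasy.
Only Ichnyx and Platyeus show the derived state 'absent' for lateral line, supporting them as a clade.
Only Ichnyx, Ophiellus, and Platyeus show the derived state 'absent' for sclerotic ring, supporting them as a clade.
hollow quills (derived state 'absent') is shared by all ingroup taxa — unites the whole ingroup.
Most parsimonious ingroup topology: (Acrooma,((Ichnyx,Platyeus),Ophiellus)).
Ichnyx and Platyeus share a more recent common ancestor with each other than either does with Acrooma, so Acrooma is the least closely related of the three.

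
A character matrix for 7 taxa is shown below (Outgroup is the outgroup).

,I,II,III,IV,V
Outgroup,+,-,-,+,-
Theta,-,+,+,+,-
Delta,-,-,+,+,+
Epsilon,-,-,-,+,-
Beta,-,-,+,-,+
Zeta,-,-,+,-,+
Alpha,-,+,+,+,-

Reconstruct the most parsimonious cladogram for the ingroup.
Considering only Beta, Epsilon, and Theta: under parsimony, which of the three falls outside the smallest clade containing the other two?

Epsilon

Character polarity is set by the outgroup: the derived state is whichever differs from the outgroup's state, so for I, IV the derived state is '-', and for the remaining characters it is '+'.
All ingroup taxa share the derived state '-' for I; it defines the ingroup but does not resolve relationships within it.
II (derived state '+') is shared by Alpha and Theta — a synapomorphy uniting that clade.
III (derived state '+') is shared by Alpha, Beta, Delta, Theta, and Zeta — a synapomorphy uniting that clade.
Only Beta and Zeta show the derived state '-' for IV, supporting them as a clade.
Only Beta, Delta, and Zeta show the derived state '+' for V, supporting them as a clade.
Most parsimonious ingroup topology: (((Theta,Alpha),(Delta,(Beta,Zeta))),Epsilon).
Beta and Theta share a more recent common ancestor with each other than either does with Epsilon, so Epsilon is the least closely related of the three.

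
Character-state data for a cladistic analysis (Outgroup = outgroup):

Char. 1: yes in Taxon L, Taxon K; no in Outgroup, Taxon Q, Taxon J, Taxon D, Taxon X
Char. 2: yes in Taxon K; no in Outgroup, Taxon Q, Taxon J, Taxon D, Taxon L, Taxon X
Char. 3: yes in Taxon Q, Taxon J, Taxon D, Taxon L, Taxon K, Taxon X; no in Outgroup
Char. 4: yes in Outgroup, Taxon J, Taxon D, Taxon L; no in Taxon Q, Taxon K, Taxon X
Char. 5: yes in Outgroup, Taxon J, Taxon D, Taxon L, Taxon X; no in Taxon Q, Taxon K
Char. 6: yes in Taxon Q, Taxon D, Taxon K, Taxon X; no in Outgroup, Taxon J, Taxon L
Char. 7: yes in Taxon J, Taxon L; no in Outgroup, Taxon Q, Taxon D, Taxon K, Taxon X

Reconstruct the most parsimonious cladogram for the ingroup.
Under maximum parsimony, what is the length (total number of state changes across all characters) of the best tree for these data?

Character polarity is set by the outgroup: the derived state is whichever differs from the outgroup's state, so for Char. 4, Char. 5 the derived state is 'no', and for the remaining characters it is 'yes'.
Char. 1 groups Taxon K and Taxon L, which is incompatible with the clades supported by the remaining characters; treating it as convergent (homoplasy) costs fewer steps than any alternative tree.
Char. 2 (derived state 'yes') is unique to Taxon K (autapomorphy; uninformative for grouping).
All ingroup taxa share the derived state 'yes' for Char. 3; it defines the ingroup but does not resolve relationships within it.
Only Taxon K, Taxon Q, and Taxon X show the derived state 'no' for Char. 4, supporting them as a clade.
Only Taxon K and Taxon Q show the derived state 'no' for Char. 5, supporting them as a clade.
Char. 6: derived state 'yes' in Taxon D, Taxon K, Taxon Q, and Taxon X only — synapomorphy for {Taxon D, Taxon K, Taxon Q, Taxon X}.
Only Taxon J and Taxon L show the derived state 'yes' for Char. 7, supporting them as a clade.
Most parsimonious ingroup topology: ((((Taxon Q,Taxon K),Taxon X),Taxon D),(Taxon J,Taxon L)).
Changes per character on this tree: Char. 1: 2; Char. 2: 1; Char. 3: 1; Char. 4: 1; Char. 5: 1; Char. 6: 1; Char. 7: 1.
Total = 8.

8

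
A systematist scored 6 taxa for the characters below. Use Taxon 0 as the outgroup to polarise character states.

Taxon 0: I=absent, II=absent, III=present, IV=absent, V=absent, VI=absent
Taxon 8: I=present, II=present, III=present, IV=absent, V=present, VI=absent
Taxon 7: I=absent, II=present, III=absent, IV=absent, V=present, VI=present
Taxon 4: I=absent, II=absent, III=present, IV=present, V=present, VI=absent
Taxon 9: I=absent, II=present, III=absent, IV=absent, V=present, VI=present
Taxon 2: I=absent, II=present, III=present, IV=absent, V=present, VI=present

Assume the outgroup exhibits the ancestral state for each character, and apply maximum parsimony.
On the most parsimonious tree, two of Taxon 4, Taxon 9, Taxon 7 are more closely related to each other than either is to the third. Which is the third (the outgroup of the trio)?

Character polarity is set by the outgroup: the derived state is whichever differs from the outgroup's state, so for III the derived state is 'absent', and for the remaining characters it is 'present'.
I: derived state 'present' in Taxon 8 only — an autapomorphy, so it tells us nothing about relationships among taxa.
II (derived state 'present') is shared by Taxon 2, Taxon 7, Taxon 8, and Taxon 9 — a synapomorphy uniting that clade.
III (derived state 'absent') is shared by Taxon 7 and Taxon 9 — a synapomorphy uniting that clade.
IV: derived state 'present' in Taxon 4 only — an autapomorphy, so it tells us nothing about relationships among taxa.
All ingroup taxa share the derived state 'present' for V; it defines the ingroup but does not resolve relationships within it.
VI: derived state 'present' in Taxon 2, Taxon 7, and Taxon 9 only — synapomorphy for {Taxon 2, Taxon 7, Taxon 9}.
Most parsimonious ingroup topology: ((Taxon 8,((Taxon 7,Taxon 9),Taxon 2)),Taxon 4).
Taxon 7 and Taxon 9 share a more recent common ancestor with each other than either does with Taxon 4, so Taxon 4 is the least closely related of the three.

Taxon 4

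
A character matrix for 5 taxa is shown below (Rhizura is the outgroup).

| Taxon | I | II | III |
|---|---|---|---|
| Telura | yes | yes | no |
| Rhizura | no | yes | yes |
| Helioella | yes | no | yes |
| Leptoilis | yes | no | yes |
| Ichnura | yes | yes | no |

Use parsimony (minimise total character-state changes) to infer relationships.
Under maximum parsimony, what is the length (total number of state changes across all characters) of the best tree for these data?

Character polarity is set by the outgroup: the derived state is whichever differs from the outgroup's state, so for II, III the derived state is 'no', and for the remaining characters it is 'yes'.
All ingroup taxa share the derived state 'yes' for I; it defines the ingroup but does not resolve relationships within it.
Only Helioella and Leptoilis show the derived state 'no' for II, supporting them as a clade.
III (derived state 'no') is shared by Ichnura and Telura — a synapomorphy uniting that clade.
Most parsimonious ingroup topology: ((Telura,Ichnura),(Helioella,Leptoilis)).
Changes per character on this tree: I: 1; II: 1; III: 1.
Total = 3.

3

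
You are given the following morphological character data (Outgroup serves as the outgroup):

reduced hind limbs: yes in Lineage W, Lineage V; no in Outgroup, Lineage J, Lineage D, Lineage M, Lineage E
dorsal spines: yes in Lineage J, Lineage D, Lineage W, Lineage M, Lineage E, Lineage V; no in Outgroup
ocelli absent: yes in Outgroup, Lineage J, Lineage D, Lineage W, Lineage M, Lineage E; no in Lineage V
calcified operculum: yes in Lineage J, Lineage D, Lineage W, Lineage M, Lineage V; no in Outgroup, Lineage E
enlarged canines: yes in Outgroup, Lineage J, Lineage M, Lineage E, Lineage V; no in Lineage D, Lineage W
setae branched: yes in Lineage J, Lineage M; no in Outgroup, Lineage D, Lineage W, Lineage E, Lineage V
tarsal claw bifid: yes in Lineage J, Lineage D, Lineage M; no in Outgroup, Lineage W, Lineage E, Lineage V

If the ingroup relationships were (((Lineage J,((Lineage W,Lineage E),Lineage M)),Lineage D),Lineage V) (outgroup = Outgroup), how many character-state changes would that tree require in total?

Map each character onto (((Lineage J,((Lineage W,Lineage E),Lineage M)),Lineage D),Lineage V) (rooted by Outgroup) and count the minimum state changes it requires (Fitch parsimony):
reduced hind limbs: 2; dorsal spines: 1; ocelli absent: 1; calcified operculum: 2; enlarged canines: 2; setae branched: 2; tarsal claw bifid: 2.
Total tree length = 12.

12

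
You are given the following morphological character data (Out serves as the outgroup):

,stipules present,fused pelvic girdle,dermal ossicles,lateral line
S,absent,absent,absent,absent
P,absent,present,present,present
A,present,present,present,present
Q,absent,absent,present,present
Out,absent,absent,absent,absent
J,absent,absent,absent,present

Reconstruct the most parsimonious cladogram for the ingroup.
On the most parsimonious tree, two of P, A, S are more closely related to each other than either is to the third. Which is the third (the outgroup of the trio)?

The outgroup has state 'absent' for every character, so 'present' is the derived state throughout.
stipules present (derived state 'present') is unique to A (autapomorphy; uninformative for grouping).
fused pelvic girdle (derived state 'present') is shared by A and P — a synapomorphy uniting that clade.
dermal ossicles (derived state 'present') is shared by A, P, and Q — a synapomorphy uniting that clade.
Only A, J, P, and Q show the derived state 'present' for lateral line, supporting them as a clade.
Most parsimonious ingroup topology: (S,(((P,A),Q),J)).
P and A share a more recent common ancestor with each other than either does with S, so S is the least closely related of the three.

S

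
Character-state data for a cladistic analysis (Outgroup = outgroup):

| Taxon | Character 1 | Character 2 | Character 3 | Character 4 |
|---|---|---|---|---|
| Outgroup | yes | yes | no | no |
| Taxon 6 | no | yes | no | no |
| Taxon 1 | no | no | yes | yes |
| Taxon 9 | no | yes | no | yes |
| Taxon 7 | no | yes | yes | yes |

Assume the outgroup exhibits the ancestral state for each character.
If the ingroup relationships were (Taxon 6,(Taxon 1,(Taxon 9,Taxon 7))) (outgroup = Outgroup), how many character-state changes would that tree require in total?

5

Map each character onto (Taxon 6,(Taxon 1,(Taxon 9,Taxon 7))) (rooted by Outgroup) and count the minimum state changes it requires (Fitch parsimony):
Character 1: 1; Character 2: 1; Character 3: 2; Character 4: 1.
Total tree length = 5.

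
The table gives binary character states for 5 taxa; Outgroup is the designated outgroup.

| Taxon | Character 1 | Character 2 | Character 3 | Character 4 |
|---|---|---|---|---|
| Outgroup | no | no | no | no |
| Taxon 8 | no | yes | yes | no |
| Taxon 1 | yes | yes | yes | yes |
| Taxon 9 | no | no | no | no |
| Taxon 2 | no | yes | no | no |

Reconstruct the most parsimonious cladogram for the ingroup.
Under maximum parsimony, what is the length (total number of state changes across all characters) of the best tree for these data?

The outgroup has state 'no' for every character, so 'yes' is the derived state throughout.
Character 1 (derived state 'yes') is unique to Taxon 1 (autapomorphy; uninformative for grouping).
Character 2: derived state 'yes' in Taxon 1, Taxon 2, and Taxon 8 only — synapomorphy for {Taxon 1, Taxon 2, Taxon 8}.
Character 3: derived state 'yes' in Taxon 1 and Taxon 8 only — synapomorphy for {Taxon 1, Taxon 8}.
Character 4: derived state 'yes' in Taxon 1 only — an autapomorphy, so it tells us nothing about relationships among taxa.
Most parsimonious ingroup topology: (((Taxon 8,Taxon 1),Taxon 2),Taxon 9).
Changes per character on this tree: Character 1: 1; Character 2: 1; Character 3: 1; Character 4: 1.
Total = 4.

4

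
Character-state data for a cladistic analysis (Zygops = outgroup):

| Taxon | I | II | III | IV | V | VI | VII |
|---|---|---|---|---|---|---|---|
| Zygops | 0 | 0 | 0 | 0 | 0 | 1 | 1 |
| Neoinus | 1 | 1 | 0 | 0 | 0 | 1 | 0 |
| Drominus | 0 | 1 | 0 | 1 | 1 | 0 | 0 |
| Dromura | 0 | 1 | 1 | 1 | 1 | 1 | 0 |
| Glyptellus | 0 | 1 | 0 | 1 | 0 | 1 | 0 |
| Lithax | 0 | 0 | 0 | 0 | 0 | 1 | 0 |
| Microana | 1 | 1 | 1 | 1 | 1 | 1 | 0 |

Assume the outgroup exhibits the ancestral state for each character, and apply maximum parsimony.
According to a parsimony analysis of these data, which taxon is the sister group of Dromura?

Microana

Character polarity is set by the outgroup: the derived state is whichever differs from the outgroup's state, so for VI, VII the derived state is '0', and for the remaining characters it is '1'.
I (state '1') occurs in Microana and Neoinus but conflicts with the nesting implied by the other characters — most parsimoniously interpreted as homoplasy.
II: derived state '1' in Drominus, Dromura, Glyptellus, Microana, and Neoinus only — synapomorphy for {Drominus, Dromura, Glyptellus, Microana, Neoinus}.
III (derived state '1') is shared by Dromura and Microana — a synapomorphy uniting that clade.
Only Drominus, Dromura, Glyptellus, and Microana show the derived state '1' for IV, supporting them as a clade.
Only Drominus, Dromura, and Microana show the derived state '1' for V, supporting them as a clade.
VI: derived state '0' in Drominus only — an autapomorphy, so it tells us nothing about relationships among taxa.
All ingroup taxa share the derived state '0' for VII; it defines the ingroup but does not resolve relationships within it.
Most parsimonious ingroup topology: ((Neoinus,((Drominus,(Dromura,Microana)),Glyptellus)),Lithax).
Dromura and Microana form a cherry on this tree, so they are sister taxa.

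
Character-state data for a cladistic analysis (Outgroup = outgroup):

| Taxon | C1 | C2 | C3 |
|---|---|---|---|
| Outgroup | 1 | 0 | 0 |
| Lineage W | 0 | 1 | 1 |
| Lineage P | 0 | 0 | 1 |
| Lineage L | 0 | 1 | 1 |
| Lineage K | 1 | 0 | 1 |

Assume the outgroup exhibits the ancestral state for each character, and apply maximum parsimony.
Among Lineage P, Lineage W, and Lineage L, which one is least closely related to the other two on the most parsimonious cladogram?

Lineage P

Character polarity is set by the outgroup: the derived state is whichever differs from the outgroup's state, so for C1 the derived state is '0', and for the remaining characters it is '1'.
C1: derived state '0' in Lineage L, Lineage P, and Lineage W only — synapomorphy for {Lineage L, Lineage P, Lineage W}.
C2 (derived state '1') is shared by Lineage L and Lineage W — a synapomorphy uniting that clade.
C3 (derived state '1') is shared by all ingroup taxa — unites the whole ingroup.
Most parsimonious ingroup topology: (((Lineage W,Lineage L),Lineage P),Lineage K).
Lineage W and Lineage L share a more recent common ancestor with each other than either does with Lineage P, so Lineage P is the least closely related of the three.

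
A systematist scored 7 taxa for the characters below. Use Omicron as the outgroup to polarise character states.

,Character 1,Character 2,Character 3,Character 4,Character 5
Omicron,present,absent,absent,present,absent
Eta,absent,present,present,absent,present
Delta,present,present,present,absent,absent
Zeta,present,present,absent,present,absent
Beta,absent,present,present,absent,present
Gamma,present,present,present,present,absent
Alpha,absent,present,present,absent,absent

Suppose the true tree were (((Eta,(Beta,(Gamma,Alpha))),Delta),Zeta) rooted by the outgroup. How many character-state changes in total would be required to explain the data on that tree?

8

Map each character onto (((Eta,(Beta,(Gamma,Alpha))),Delta),Zeta) (rooted by Omicron) and count the minimum state changes it requires (Fitch parsimony):
Character 1: 2; Character 2: 1; Character 3: 1; Character 4: 2; Character 5: 2.
Total tree length = 8.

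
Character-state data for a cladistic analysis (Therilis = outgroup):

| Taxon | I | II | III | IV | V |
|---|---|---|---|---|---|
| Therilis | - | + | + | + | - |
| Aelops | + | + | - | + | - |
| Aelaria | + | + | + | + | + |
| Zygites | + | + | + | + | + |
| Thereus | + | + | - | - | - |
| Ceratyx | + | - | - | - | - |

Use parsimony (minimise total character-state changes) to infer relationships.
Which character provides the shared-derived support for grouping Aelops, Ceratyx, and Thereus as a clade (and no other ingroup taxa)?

III

Character polarity is set by the outgroup: the derived state is whichever differs from the outgroup's state, so for II, III, IV the derived state is '-', and for the remaining characters it is '+'.
I (derived state '+') is shared by all ingroup taxa — unites the whole ingroup.
II (derived state '-') is unique to Ceratyx (autapomorphy; uninformative for grouping).
III (derived state '-') is shared by Aelops, Ceratyx, and Thereus — a synapomorphy uniting that clade.
Only Ceratyx and Thereus show the derived state '-' for IV, supporting them as a clade.
Only Aelaria and Zygites show the derived state '+' for V, supporting them as a clade.
Most parsimonious ingroup topology: ((Aelops,(Thereus,Ceratyx)),(Aelaria,Zygites)).
The clade {Aelops, Ceratyx, Thereus} is supported by III: its derived state '-' occurs in exactly those taxa and in no other taxon (including the outgroup).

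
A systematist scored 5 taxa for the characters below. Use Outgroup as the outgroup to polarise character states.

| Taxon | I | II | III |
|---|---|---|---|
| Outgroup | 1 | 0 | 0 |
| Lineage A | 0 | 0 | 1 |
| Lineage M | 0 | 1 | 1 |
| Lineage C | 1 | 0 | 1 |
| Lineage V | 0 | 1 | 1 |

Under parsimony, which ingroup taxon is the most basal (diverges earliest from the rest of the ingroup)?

Character polarity is set by the outgroup: the derived state is whichever differs from the outgroup's state, so for I the derived state is '0', and for the remaining characters it is '1'.
I: derived state '0' in Lineage A, Lineage M, and Lineage V only — synapomorphy for {Lineage A, Lineage M, Lineage V}.
II (derived state '1') is shared by Lineage M and Lineage V — a synapomorphy uniting that clade.
All ingroup taxa share the derived state '1' for III; it defines the ingroup but does not resolve relationships within it.
Most parsimonious ingroup topology: ((Lineage A,(Lineage M,Lineage V)),Lineage C).
Lineage C is sister to the clade containing all other ingroup taxa, so it is the earliest-diverging (most basal) ingroup lineage.

Lineage C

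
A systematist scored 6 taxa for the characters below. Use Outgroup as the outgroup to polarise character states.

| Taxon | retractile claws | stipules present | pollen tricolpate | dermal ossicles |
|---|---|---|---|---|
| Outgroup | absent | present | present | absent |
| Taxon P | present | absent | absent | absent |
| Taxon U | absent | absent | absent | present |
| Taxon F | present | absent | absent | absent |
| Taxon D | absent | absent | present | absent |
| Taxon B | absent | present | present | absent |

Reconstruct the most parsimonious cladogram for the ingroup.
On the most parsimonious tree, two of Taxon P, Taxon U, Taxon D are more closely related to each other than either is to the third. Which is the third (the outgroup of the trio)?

Taxon D

Character polarity is set by the outgroup: the derived state is whichever differs from the outgroup's state, so for stipules present, pollen tricolpate the derived state is 'absent', and for the remaining characters it is 'present'.
Only Taxon F and Taxon P show the derived state 'present' for retractile claws, supporting them as a clade.
stipules present (derived state 'absent') is shared by Taxon D, Taxon F, Taxon P, and Taxon U — a synapomorphy uniting that clade.
pollen tricolpate (derived state 'absent') is shared by Taxon F, Taxon P, and Taxon U — a synapomorphy uniting that clade.
dermal ossicles: derived state 'present' in Taxon U only — an autapomorphy, so it tells us nothing about relationships among taxa.
Most parsimonious ingroup topology: ((((Taxon P,Taxon F),Taxon U),Taxon D),Taxon B).
Taxon P and Taxon U share a more recent common ancestor with each other than either does with Taxon D, so Taxon D is the least closely related of the three.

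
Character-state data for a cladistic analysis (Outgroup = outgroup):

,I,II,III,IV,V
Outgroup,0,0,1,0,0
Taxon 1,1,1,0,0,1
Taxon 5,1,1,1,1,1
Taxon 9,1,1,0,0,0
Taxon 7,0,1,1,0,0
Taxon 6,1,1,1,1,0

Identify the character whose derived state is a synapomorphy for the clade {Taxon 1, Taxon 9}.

Character polarity is set by the outgroup: the derived state is whichever differs from the outgroup's state, so for III the derived state is '0', and for the remaining characters it is '1'.
I: derived state '1' in Taxon 1, Taxon 5, Taxon 6, and Taxon 9 only — synapomorphy for {Taxon 1, Taxon 5, Taxon 6, Taxon 9}.
All ingroup taxa share the derived state '1' for II; it defines the ingroup but does not resolve relationships within it.
Only Taxon 1 and Taxon 9 show the derived state '0' for III, supporting them as a clade.
IV (derived state '1') is shared by Taxon 5 and Taxon 6 — a synapomorphy uniting that clade.
V (state '1') occurs in Taxon 1 and Taxon 5 but conflicts with the nesting implied by the other characters — most parsimoniously interpreted as homoplasy.
Most parsimonious ingroup topology: (((Taxon 1,Taxon 9),(Taxon 5,Taxon 6)),Taxon 7).
The clade {Taxon 1, Taxon 9} is supported by III: its derived state '0' occurs in exactly those taxa and in no other taxon (including the outgroup).

III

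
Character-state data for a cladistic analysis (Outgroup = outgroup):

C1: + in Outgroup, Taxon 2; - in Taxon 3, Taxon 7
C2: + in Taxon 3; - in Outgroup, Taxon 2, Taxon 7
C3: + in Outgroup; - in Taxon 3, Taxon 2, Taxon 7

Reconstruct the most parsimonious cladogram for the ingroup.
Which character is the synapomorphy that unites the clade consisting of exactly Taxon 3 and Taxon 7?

Character polarity is set by the outgroup: the derived state is whichever differs from the outgroup's state, so for C1, C3 the derived state is '-', and for the remaining characters it is '+'.
Only Taxon 3 and Taxon 7 show the derived state '-' for C1, supporting them as a clade.
C2: derived state '+' in Taxon 3 only — an autapomorphy, so it tells us nothing about relationships among taxa.
C3 (derived state '-') is shared by all ingroup taxa — unites the whole ingroup.
Most parsimonious ingroup topology: (Taxon 2,(Taxon 3,Taxon 7)).
The clade {Taxon 3, Taxon 7} is supported by C1: its derived state '-' occurs in exactly those taxa and in no other taxon (including the outgroup).

C1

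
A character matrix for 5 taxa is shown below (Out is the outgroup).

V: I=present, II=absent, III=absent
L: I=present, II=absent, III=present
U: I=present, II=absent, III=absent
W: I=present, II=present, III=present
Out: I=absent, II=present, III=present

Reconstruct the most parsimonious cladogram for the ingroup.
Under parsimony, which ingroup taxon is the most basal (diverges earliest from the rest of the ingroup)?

W

Character polarity is set by the outgroup: the derived state is whichever differs from the outgroup's state, so for II, III the derived state is 'absent', and for the remaining characters it is 'present'.
I (derived state 'present') is shared by all ingroup taxa — unites the whole ingroup.
II (derived state 'absent') is shared by L, U, and V — a synapomorphy uniting that clade.
III: derived state 'absent' in U and V only — synapomorphy for {U, V}.
Most parsimonious ingroup topology: (((U,V),L),W).
W is sister to the clade containing all other ingroup taxa, so it is the earliest-diverging (most basal) ingroup lineage.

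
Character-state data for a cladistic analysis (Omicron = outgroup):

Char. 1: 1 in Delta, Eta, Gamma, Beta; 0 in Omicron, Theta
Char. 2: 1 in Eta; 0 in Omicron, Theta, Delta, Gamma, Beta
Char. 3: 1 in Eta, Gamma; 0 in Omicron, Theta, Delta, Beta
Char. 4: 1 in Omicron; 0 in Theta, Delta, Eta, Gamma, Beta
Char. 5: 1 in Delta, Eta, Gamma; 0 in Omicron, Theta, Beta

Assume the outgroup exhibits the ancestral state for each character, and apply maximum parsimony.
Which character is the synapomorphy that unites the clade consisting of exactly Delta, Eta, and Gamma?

Char. 5

Character polarity is set by the outgroup: the derived state is whichever differs from the outgroup's state, so for Char. 4 the derived state is '0', and for the remaining characters it is '1'.
Char. 1 (derived state '1') is shared by Beta, Delta, Eta, and Gamma — a synapomorphy uniting that clade.
Char. 2: derived state '1' in Eta only — an autapomorphy, so it tells us nothing about relationships among taxa.
Char. 3 (derived state '1') is shared by Eta and Gamma — a synapomorphy uniting that clade.
All ingroup taxa share the derived state '0' for Char. 4; it defines the ingroup but does not resolve relationships within it.
Only Delta, Eta, and Gamma show the derived state '1' for Char. 5, supporting them as a clade.
Most parsimonious ingroup topology: (Theta,((Delta,(Eta,Gamma)),Beta)).
The clade {Delta, Eta, Gamma} is supported by Char. 5: its derived state '1' occurs in exactly those taxa and in no other taxon (including the outgroup).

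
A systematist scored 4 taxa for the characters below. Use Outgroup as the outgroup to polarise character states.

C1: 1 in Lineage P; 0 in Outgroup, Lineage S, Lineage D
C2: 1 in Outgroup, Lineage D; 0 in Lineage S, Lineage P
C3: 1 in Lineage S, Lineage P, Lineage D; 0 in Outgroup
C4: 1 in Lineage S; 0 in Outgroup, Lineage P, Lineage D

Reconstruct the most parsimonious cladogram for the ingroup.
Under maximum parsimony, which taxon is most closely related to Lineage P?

Character polarity is set by the outgroup: the derived state is whichever differs from the outgroup's state, so for C2 the derived state is '0', and for the remaining characters it is '1'.
C1 (derived state '1') is unique to Lineage P (autapomorphy; uninformative for grouping).
Only Lineage P and Lineage S show the derived state '0' for C2, supporting them as a clade.
C3 (derived state '1') is shared by all ingroup taxa — unites the whole ingroup.
C4 (derived state '1') is unique to Lineage S (autapomorphy; uninformative for grouping).
Most parsimonious ingroup topology: ((Lineage S,Lineage P),Lineage D).
Lineage P and Lineage S form a cherry on this tree, so they are sister taxa.

Lineage S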